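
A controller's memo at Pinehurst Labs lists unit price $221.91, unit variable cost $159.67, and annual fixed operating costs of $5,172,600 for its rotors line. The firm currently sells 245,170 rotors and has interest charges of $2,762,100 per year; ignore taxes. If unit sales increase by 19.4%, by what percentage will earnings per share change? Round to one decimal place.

+40.4%

Total contribution margin = 245,170 × $62.24 = $15,259,380.80.
EBIT = $15,259,380.80 − $5,172,600 = $10,086,780.80.
After interest of $2,762,100.00, pre-tax earnings = $7,324,680.80.
DCL = total CM / (EBIT − I) = $15,259,380.80 / $7,324,680.80 = 2.0833.
EPS therefore changes by 2.0833 × (+19.4%) = +40.4%.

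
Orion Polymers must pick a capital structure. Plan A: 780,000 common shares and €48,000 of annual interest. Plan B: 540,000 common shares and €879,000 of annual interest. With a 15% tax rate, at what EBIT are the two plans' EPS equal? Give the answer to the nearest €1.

Set EPS_A = EPS_B: (EBIT − €48,000)(1 − 0.15) ÷ 780,000 = (EBIT − €879,000)(1 − 0.15) ÷ 540,000.
The (1 − t) factor cancels: (EBIT − 48,000) × 540,000 = (EBIT − 879,000) × 780,000.
Solving, EBIT = (879,000·780,000 − 48,000·540,000) / (780,000 − 540,000) = 659,700,000,000 / 240,000 = 2,748,750.00.

€2,748,750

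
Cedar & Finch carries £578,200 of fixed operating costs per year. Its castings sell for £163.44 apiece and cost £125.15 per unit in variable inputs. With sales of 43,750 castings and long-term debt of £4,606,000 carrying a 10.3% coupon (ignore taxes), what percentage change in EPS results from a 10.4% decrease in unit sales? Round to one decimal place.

-28.0%

Total contribution margin = 43,750 × £38.29 = £1,675,187.50.
EBIT = £1,675,187.50 − £578,200 = £1,096,987.50.
Interest = £474,418.00, so EBIT − I = £622,569.50.
DCL = total CM / (EBIT − I) = £1,675,187.50 / £622,569.50 = 2.6908.
EPS therefore changes by 2.6908 × (-10.4%) = -28.0%.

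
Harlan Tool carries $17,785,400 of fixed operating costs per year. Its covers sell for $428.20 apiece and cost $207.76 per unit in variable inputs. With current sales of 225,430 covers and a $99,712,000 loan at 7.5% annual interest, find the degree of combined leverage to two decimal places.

At 225,430 units, contribution = 225,430 × $220.44 = $49,693,789.20.
Subtracting fixed costs: EBIT = $49,693,789.20 − $17,785,400 = $31,908,389.20. Interest = $7,478,400.00, so EBIT − I = $24,429,989.20.
Degree of total leverage = total CM / (EBIT − interest) = $49,693,789.20 / $24,429,989.20 = 2.0341.

2.03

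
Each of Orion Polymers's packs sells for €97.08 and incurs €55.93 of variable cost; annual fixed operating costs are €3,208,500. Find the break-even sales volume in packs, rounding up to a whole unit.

77,971 packs

Unit CM = price − variable cost = €97.08 − €55.93 = €41.15.
Break-even volume = fixed costs ÷ CM per unit = €3,208,500 ÷ €41.15 = 77,970.84, so 77,971 packs.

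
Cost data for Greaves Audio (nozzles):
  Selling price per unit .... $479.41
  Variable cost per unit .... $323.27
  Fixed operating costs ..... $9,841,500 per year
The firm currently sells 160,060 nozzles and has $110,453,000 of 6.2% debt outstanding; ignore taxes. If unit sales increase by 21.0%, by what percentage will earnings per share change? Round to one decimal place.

Contribution at this volume is 160,060 × $156.14 = $24,991,768.40.
Subtracting fixed costs: EBIT = $24,991,768.40 − $9,841,500 = $15,150,268.40.
Interest = $6,848,086.00, so EBIT − I = $8,302,182.40.
DCL = total CM / (EBIT − I) = $24,991,768.40 / $8,302,182.40 = 3.0103.
EPS therefore changes by 3.0103 × (+21.0%) = +63.2%.

+63.2%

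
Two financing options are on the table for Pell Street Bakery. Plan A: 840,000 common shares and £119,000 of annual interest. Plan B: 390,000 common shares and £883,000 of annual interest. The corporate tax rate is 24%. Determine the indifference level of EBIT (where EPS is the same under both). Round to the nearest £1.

Set EPS_A = EPS_B: (EBIT − £119,000)(1 − 0.24) ÷ 840,000 = (EBIT − £883,000)(1 − 0.24) ÷ 390,000.
The (1 − t) factor cancels: (EBIT − 119,000) × 390,000 = (EBIT − 883,000) × 840,000.
EBIT × (840,000 − 390,000) = 883,000 × 840,000 − 119,000 × 390,000 = 695,310,000,000, so EBIT = 695,310,000,000 ÷ 450,000 = 1,545,133.33.

£1,545,133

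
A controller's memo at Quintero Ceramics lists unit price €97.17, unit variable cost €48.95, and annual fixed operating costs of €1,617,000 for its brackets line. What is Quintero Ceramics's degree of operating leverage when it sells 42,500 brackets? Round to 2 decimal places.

Total contribution margin = 42,500 × €48.22 = €2,049,350.00.
Subtracting fixed costs: EBIT = €2,049,350.00 − €1,617,000 = €432,350.00.
So DOL = total CM / EBIT = €2,049,350.00 / €432,350.00 = 4.7400.

4.74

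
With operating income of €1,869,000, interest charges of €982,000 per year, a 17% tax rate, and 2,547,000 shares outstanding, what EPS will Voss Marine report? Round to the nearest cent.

Pre-tax income = €1,869,000 − €982,000.00 = €887,000.00.
Net income = €887,000.00 × (1 − 0.17) = €736,210.00.
EPS = €736,210.00 ÷ 2,547,000 = €0.29.

€0.29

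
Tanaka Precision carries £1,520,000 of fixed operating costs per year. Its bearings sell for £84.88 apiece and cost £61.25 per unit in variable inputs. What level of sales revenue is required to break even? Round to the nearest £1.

£5,459,907

CM per unit = £84.88 − £61.25 = £23.63; CM ratio = £23.63 / £84.88 = 0.2784.
Break-even sales = FC ÷ CM ratio = £1,520,000 × £84.88 / £23.63 = £5,459,907.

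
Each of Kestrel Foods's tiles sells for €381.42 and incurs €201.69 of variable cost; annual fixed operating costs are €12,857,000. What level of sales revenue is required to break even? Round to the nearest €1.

CM per unit = €381.42 − €201.69 = €179.73; CM ratio = €179.73 / €381.42 = 0.4712.
Break-even revenue = fixed costs × price ÷ CM = €12,857,000 × €381.42 ÷ €179.73 = €27,284,910.

€27,284,910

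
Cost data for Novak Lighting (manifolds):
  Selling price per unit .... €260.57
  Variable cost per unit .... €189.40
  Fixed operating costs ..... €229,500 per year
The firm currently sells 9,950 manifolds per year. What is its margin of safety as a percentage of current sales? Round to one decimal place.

67.6%

Contribution margin per unit = €260.57 − €189.40 = €71.17. Break-even units = €229,500 ÷ €71.17 = 3,224.67; break-even revenue = 3,224.67 × €260.57 = €840,253.13.
Current sales = 9,950 × €260.57 = €2,592,671.50.
Margin of safety = (€2,592,671.50 − €840,253.13) ÷ €2,592,671.50 = 67.6%.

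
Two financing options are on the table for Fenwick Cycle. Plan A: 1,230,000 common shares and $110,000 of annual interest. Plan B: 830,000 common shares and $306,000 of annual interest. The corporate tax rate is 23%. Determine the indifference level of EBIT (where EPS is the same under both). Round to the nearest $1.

$712,700

Set EPS_A = EPS_B: (EBIT − $110,000)(1 − 0.23) ÷ 1,230,000 = (EBIT − $306,000)(1 − 0.23) ÷ 830,000.
Cancelling (1 − t) and cross-multiplying: 830,000·(EBIT − 110,000) = 1,230,000·(EBIT − 306,000).
EBIT × (1,230,000 − 830,000) = 306,000 × 1,230,000 − 110,000 × 830,000 = 285,080,000,000, so EBIT = 285,080,000,000 ÷ 400,000 = 712,700.00.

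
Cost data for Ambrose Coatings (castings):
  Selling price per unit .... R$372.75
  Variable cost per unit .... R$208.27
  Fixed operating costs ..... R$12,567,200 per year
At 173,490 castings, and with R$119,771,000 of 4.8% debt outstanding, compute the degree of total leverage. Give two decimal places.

2.79

At 173,490 units, contribution = 173,490 × R$164.48 = R$28,535,635.20.
Operating income = contribution − fixed costs = R$28,535,635.20 − R$12,567,200 = R$15,968,435.20. Interest = R$5,749,008.00.
DOL = R$28,535,635.20 ÷ R$15,968,435.20 = 1.7870; DFL = R$15,968,435.20 ÷ R$10,219,427.20 = 1.5626.
Combined leverage = 1.7870 × 1.5626 = 2.7924.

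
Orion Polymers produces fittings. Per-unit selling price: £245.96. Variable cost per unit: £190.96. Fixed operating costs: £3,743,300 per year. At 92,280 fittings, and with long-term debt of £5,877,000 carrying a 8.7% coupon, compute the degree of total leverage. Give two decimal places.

Contribution at this volume is 92,280 × £55.00 = £5,075,400.00.
Subtracting fixed costs: EBIT = £5,075,400.00 − £3,743,300 = £1,332,100.00. Interest = £511,299.00, so EBIT − I = £820,801.00.
Degree of total leverage = total CM / (EBIT − interest) = £5,075,400.00 / £820,801.00 = 6.1835.

6.18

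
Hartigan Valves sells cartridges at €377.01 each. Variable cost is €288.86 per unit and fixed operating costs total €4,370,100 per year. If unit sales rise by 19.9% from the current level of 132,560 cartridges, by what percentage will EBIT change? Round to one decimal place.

Contribution at this volume is 132,560 × €88.15 = €11,685,164.00.
EBIT = €11,685,164.00 − €4,370,100 = €7,315,064.00.
DOL = contribution ÷ EBIT = €11,685,164.00 ÷ €7,315,064.00 = 1.5974.
So EBIT moves 1.5974 × (+19.9%) = +31.8%.

+31.8%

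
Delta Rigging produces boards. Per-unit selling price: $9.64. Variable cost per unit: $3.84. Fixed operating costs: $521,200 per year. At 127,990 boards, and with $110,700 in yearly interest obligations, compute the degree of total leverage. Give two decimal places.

6.72

Total contribution margin = 127,990 × $5.80 = $742,342.00.
Operating income = contribution − fixed costs = $742,342.00 − $521,200 = $221,142.00. Interest = $110,700.00, so EBIT − I = $110,442.00.
DCL = contribution ÷ (EBIT − I) = $742,342.00 ÷ $110,442.00 = 6.7216.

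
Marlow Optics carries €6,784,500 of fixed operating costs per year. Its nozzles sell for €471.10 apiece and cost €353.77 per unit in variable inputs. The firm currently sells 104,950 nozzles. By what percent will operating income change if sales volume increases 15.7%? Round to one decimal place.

At 104,950 units, contribution = 104,950 × €117.33 = €12,313,783.50.
EBIT = €12,313,783.50 − €6,784,500 = €5,529,283.50.
DOL = contribution ÷ EBIT = €12,313,783.50 ÷ €5,529,283.50 = 2.2270.
So EBIT moves 2.2270 × (+15.7%) = +35.0%.

+35.0%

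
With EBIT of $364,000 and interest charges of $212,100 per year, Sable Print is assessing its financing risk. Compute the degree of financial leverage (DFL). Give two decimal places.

Annual interest charges come to $212,100.00.
DFL = EBIT ÷ (EBIT − I) = $364,000 ÷ ($364,000 − $212,100.00) = $364,000 ÷ $151,900.00 = 2.3963.

2.40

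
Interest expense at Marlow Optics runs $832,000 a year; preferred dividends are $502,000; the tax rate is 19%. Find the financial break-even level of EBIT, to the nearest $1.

$1,451,753

Preferred dividends are paid after tax, so their pre-tax equivalent is $502,000 ÷ (1 − 0.19) = $619,753.09.
Financial break-even EBIT = interest + D_p ÷ (1 − t) = $832,000 + $619,753.09 = $1,451,753.09.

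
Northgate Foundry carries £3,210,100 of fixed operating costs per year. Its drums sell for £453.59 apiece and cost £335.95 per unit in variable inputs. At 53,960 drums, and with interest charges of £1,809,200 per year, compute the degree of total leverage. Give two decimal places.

At 53,960 units, contribution = 53,960 × £117.64 = £6,347,854.40.
Subtracting fixed costs: EBIT = £6,347,854.40 − £3,210,100 = £3,137,754.40. Interest = £1,809,200.00, so EBIT − I = £1,328,554.40.
DCL = contribution ÷ (EBIT − I) = £6,347,854.40 ÷ £1,328,554.40 = 4.7780.

4.78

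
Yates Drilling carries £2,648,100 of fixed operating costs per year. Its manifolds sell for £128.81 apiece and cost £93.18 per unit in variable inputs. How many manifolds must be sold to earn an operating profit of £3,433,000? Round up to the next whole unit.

Each unit contributes £128.81 − £93.18 = £35.63.
Required volume = (fixed costs + target profit) ÷ CM = (£2,648,100 + £3,433,000) ÷ £35.63 = 170,673.59, so 170,674 manifolds.

170,674 manifolds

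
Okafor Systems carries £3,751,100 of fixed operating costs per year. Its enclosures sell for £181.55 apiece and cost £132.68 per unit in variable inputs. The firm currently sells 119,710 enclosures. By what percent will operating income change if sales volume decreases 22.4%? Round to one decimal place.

-62.4%

Contribution at this volume is 119,710 × £48.87 = £5,850,227.70.
EBIT = £5,850,227.70 − £3,751,100 = £2,099,127.70.
So DOL = total CM / EBIT = £5,850,227.70 / £2,099,127.70 = 2.7870.
So EBIT moves 2.7870 × (-22.4%) = -62.4%.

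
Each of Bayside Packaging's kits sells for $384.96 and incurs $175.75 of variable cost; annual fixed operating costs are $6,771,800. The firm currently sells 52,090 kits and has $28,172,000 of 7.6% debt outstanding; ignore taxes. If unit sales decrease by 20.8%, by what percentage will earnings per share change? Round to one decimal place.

-114.2%

Total contribution margin = 52,090 × $209.21 = $10,897,748.90.
Operating income = contribution − fixed costs = $10,897,748.90 − $6,771,800 = $4,125,948.90.
After interest of $2,141,072.00, pre-tax earnings = $1,984,876.90.
Degree of combined leverage = contribution ÷ (EBIT − I) = $10,897,748.90 ÷ $1,984,876.90 = 5.4904.
EPS therefore changes by 5.4904 × (-20.8%) = -114.2%.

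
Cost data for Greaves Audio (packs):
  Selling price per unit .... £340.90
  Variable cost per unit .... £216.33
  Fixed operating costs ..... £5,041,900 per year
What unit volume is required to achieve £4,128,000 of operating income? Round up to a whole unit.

73,613 packs

Unit CM = price − variable cost = £340.90 − £216.33 = £124.57.
Required volume = (fixed costs + target profit) ÷ CM = (£5,041,900 + £4,128,000) ÷ £124.57 = 73,612.43, so 73,613 packs.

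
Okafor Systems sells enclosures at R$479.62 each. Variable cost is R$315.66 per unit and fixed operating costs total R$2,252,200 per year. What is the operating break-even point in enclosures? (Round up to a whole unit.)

13,737 enclosures

Contribution margin per unit = R$479.62 − R$315.66 = R$163.96.
Break-even Q = R$2,252,200 / R$163.96 = 13,736.28 → 13,737 enclosures.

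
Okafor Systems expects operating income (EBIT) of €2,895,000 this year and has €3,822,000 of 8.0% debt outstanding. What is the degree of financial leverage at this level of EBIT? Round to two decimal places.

Interest = €305,760.00.
DFL = EBIT ÷ (EBIT − I) = €2,895,000 ÷ (€2,895,000 − €305,760.00) = €2,895,000 ÷ €2,589,240.00 = 1.1181.

1.12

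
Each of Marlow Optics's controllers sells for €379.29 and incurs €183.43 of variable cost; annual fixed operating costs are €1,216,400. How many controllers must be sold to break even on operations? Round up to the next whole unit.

6,211 controllers

Contribution margin per unit = €379.29 − €183.43 = €195.86.
Break-even volume = fixed costs ÷ CM per unit = €1,216,400 ÷ €195.86 = 6,210.56, so 6,211 controllers.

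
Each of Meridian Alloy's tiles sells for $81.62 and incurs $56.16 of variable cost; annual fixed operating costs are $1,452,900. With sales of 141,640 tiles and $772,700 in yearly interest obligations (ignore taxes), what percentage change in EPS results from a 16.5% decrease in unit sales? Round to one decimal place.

-43.1%

At 141,640 units, contribution = 141,640 × $25.46 = $3,606,154.40.
Operating income = contribution − fixed costs = $3,606,154.40 − $1,452,900 = $2,153,254.40.
After interest of $772,700.00, pre-tax earnings = $1,380,554.40.
Degree of combined leverage = contribution ÷ (EBIT − I) = $3,606,154.40 ÷ $1,380,554.40 = 2.6121.
%ΔEPS = DCL × %ΔSales = 2.6121 × -16.5% = -43.1%.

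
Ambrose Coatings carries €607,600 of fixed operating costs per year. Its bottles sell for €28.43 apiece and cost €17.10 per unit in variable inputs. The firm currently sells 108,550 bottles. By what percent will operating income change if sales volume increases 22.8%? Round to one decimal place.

+45.1%

Contribution at this volume is 108,550 × €11.33 = €1,229,871.50.
EBIT = €1,229,871.50 − €607,600 = €622,271.50.
So DOL = total CM / EBIT = €1,229,871.50 / €622,271.50 = 1.9764.
So EBIT moves 1.9764 × (+22.8%) = +45.1%.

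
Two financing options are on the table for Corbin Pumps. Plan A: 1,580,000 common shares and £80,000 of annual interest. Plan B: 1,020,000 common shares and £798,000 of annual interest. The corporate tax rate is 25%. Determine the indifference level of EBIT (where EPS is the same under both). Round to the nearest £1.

Set EPS_A = EPS_B: (EBIT − £80,000)(1 − 0.25) ÷ 1,580,000 = (EBIT − £798,000)(1 − 0.25) ÷ 1,020,000.
The (1 − t) factor cancels: (EBIT − 80,000) × 1,020,000 = (EBIT − 798,000) × 1,580,000.
Solving, EBIT = (798,000·1,580,000 − 80,000·1,020,000) / (1,580,000 − 1,020,000) = 1,179,240,000,000 / 560,000 = 2,105,785.71.

£2,105,786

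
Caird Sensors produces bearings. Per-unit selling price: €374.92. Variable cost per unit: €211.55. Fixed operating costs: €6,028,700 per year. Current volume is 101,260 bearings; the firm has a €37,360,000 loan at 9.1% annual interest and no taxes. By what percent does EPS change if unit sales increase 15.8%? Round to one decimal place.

At 101,260 units, contribution = 101,260 × €163.37 = €16,542,846.20.
Subtracting fixed costs: EBIT = €16,542,846.20 − €6,028,700 = €10,514,146.20.
Interest = €3,399,760.00, so EBIT − I = €7,114,386.20.
DCL = total CM / (EBIT − I) = €16,542,846.20 / €7,114,386.20 = 2.3253.
%ΔEPS = DCL × %ΔSales = 2.3253 × +15.8% = +36.7%.

+36.7%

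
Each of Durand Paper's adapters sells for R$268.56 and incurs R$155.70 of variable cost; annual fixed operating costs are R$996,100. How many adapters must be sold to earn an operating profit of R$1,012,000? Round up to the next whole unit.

17,793 adapters

Each unit contributes R$268.56 − R$155.70 = R$112.86.
Required volume = (fixed costs + target profit) ÷ CM = (R$996,100 + R$1,012,000) ÷ R$112.86 = 17,792.84, so 17,793 adapters.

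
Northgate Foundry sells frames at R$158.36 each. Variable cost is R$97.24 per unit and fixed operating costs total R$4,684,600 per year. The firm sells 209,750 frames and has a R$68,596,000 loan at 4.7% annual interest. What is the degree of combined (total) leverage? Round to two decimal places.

2.61

Total contribution margin = 209,750 × R$61.12 = R$12,819,920.00.
Operating income = contribution − fixed costs = R$12,819,920.00 − R$4,684,600 = R$8,135,320.00. Interest = R$3,224,012.00, so EBIT − I = R$4,911,308.00.
Degree of total leverage = total CM / (EBIT − interest) = R$12,819,920.00 / R$4,911,308.00 = 2.6103.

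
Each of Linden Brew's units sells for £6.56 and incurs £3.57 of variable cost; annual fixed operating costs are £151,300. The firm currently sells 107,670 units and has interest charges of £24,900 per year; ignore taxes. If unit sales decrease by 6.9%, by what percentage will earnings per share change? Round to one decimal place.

-15.2%

Total contribution margin = 107,670 × £2.99 = £321,933.30.
EBIT = £321,933.30 − £151,300 = £170,633.30.
After interest of £24,900.00, pre-tax earnings = £145,733.30.
Degree of combined leverage = contribution ÷ (EBIT − I) = £321,933.30 ÷ £145,733.30 = 2.2091.
EPS therefore changes by 2.2091 × (-6.9%) = -15.2%.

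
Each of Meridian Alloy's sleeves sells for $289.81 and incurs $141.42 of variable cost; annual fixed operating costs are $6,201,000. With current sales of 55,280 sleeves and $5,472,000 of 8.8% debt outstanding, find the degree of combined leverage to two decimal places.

Total contribution margin = 55,280 × $148.39 = $8,202,999.20.
Subtracting fixed costs: EBIT = $8,202,999.20 − $6,201,000 = $2,001,999.20. Interest = $481,536.00.
DOL = $8,202,999.20 ÷ $2,001,999.20 = 4.0974; DFL = $2,001,999.20 ÷ $1,520,463.20 = 1.3167.
DCL = DOL × DFL = 4.0974 × 1.3167 = 5.3950.

5.40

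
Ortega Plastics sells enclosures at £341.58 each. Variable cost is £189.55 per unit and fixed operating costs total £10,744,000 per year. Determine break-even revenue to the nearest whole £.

CM per unit = £341.58 − £189.55 = £152.03; CM ratio = £152.03 / £341.58 = 0.4451.
Break-even revenue = fixed costs × price ÷ CM = £10,744,000 × £341.58 ÷ £152.03 = £24,139,548.

£24,139,548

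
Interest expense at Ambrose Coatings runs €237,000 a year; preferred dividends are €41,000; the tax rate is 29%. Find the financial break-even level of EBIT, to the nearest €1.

Preferred dividends are paid after tax, so their pre-tax equivalent is €41,000 ÷ (1 − 0.29) = €57,746.48.
EPS = 0 when EBIT covers interest plus the pre-tax preferred burden: €237,000 + €57,746.48 = €294,746.48.

€294,746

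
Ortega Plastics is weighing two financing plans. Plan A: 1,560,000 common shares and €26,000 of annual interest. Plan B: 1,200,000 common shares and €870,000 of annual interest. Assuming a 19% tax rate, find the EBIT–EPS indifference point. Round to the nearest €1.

€3,683,333

At indifference, (EBIT − 26,000)(1 − t)/1,560,000 = (EBIT − 870,000)(1 − t)/1,200,000.
Cancelling (1 − t) and cross-multiplying: 1,200,000·(EBIT − 26,000) = 1,560,000·(EBIT − 870,000).
EBIT × (1,560,000 − 1,200,000) = 870,000 × 1,560,000 − 26,000 × 1,200,000 = 1,326,000,000,000, so EBIT = 1,326,000,000,000 ÷ 360,000 = 3,683,333.33.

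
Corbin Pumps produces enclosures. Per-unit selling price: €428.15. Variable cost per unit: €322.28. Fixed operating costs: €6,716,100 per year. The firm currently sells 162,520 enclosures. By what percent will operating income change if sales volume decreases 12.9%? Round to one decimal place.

Total contribution margin = 162,520 × €105.87 = €17,205,992.40.
Operating income = contribution − fixed costs = €17,205,992.40 − €6,716,100 = €10,489,892.40.
Degree of operating leverage = €17,205,992.40 / €10,489,892.40 = 1.6402.
So EBIT moves 1.6402 × (-12.9%) = -21.2%.

-21.2%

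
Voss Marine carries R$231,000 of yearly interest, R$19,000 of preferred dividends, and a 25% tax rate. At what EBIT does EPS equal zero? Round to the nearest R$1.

Preferred dividends are paid after tax, so their pre-tax equivalent is R$19,000 ÷ (1 − 0.25) = R$25,333.33.
EPS = 0 when EBIT covers interest plus the pre-tax preferred burden: R$231,000 + R$25,333.33 = R$256,333.33.

R$256,333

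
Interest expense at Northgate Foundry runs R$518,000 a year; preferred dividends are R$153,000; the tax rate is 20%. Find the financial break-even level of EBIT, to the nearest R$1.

R$709,250

Grossing the preferred dividend up to pre-tax terms: R$153,000 / (1 − 0.20) = R$191,250.00.
Financial break-even EBIT = interest + D_p ÷ (1 − t) = R$518,000 + R$191,250.00 = R$709,250.00.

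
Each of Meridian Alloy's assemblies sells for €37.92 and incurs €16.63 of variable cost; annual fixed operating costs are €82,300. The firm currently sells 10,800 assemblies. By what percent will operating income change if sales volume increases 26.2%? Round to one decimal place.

Total contribution margin = 10,800 × €21.29 = €229,932.00.
EBIT = €229,932.00 − €82,300 = €147,632.00.
Degree of operating leverage = €229,932.00 / €147,632.00 = 1.5575.
Operating income changes by 1.5575 × +26.2% = +40.8%.

+40.8%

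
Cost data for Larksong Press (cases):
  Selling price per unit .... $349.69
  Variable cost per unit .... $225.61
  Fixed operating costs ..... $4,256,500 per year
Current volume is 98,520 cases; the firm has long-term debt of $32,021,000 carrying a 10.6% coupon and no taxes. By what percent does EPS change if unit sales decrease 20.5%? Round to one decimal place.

-54.8%

At 98,520 units, contribution = 98,520 × $124.08 = $12,224,361.60.
Subtracting fixed costs: EBIT = $12,224,361.60 − $4,256,500 = $7,967,861.60.
Interest = $3,394,226.00, so EBIT − I = $4,573,635.60.
DCL = total CM / (EBIT − I) = $12,224,361.60 / $4,573,635.60 = 2.6728.
EPS therefore changes by 2.6728 × (-20.5%) = -54.8%.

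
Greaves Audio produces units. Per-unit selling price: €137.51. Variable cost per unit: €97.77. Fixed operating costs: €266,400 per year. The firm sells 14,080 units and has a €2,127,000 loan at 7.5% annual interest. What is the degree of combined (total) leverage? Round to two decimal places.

Contribution at this volume is 14,080 × €39.74 = €559,539.20.
Operating income = contribution − fixed costs = €559,539.20 − €266,400 = €293,139.20. Interest = €159,525.00.
DOL = €559,539.20 ÷ €293,139.20 = 1.9088; DFL = €293,139.20 ÷ €133,614.20 = 2.1939.
Combined leverage = 1.9088 × 2.1939 = 4.1877.

4.19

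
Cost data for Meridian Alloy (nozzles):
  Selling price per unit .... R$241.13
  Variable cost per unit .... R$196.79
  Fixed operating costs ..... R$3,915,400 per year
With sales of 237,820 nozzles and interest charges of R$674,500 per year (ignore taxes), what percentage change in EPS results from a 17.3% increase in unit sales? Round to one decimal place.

+30.6%

At 237,820 units, contribution = 237,820 × R$44.34 = R$10,544,938.80.
Operating income = contribution − fixed costs = R$10,544,938.80 − R$3,915,400 = R$6,629,538.80.
After interest of R$674,500.00, pre-tax earnings = R$5,955,038.80.
DCL = total CM / (EBIT − I) = R$10,544,938.80 / R$5,955,038.80 = 1.7708.
EPS therefore changes by 1.7708 × (+17.3%) = +30.6%.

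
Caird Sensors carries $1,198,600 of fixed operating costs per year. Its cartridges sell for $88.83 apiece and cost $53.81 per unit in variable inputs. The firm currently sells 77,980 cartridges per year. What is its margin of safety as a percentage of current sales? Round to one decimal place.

56.1%

Contribution margin per unit = $88.83 − $53.81 = $35.02. Break-even units = $1,198,600 ÷ $35.02 = 34,226.16; break-even revenue = 34,226.16 × $88.83 = $3,040,309.48.
Actual sales revenue = 77,980 × $88.83 = $6,926,963.40.
Margin of safety = ($6,926,963.40 − $3,040,309.48) ÷ $6,926,963.40 = 56.1%.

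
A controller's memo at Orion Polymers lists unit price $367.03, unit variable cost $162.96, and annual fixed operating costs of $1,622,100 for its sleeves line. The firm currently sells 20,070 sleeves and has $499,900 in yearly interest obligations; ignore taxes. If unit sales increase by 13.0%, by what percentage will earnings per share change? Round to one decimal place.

+27.0%

Contribution at this volume is 20,070 × $204.07 = $4,095,684.90.
Operating income = contribution − fixed costs = $4,095,684.90 − $1,622,100 = $2,473,584.90.
Interest = $499,900.00, so EBIT − I = $1,973,684.90.
Degree of combined leverage = contribution ÷ (EBIT − I) = $4,095,684.90 ÷ $1,973,684.90 = 2.0751.
EPS therefore changes by 2.0751 × (+13.0%) = +27.0%.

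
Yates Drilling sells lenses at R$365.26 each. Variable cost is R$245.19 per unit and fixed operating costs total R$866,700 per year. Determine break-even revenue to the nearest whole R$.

CM per unit = R$365.26 − R$245.19 = R$120.07; CM ratio = R$120.07 / R$365.26 = 0.3287.
Break-even sales = FC ÷ CM ratio = R$866,700 × R$365.26 / R$120.07 = R$2,636,552.

R$2,636,552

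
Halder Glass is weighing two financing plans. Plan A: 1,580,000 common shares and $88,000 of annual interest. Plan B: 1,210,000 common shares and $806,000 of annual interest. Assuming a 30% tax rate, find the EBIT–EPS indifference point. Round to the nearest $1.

$3,154,054

Set EPS_A = EPS_B: (EBIT − $88,000)(1 − 0.30) ÷ 1,580,000 = (EBIT − $806,000)(1 − 0.30) ÷ 1,210,000.
Cancelling (1 − t) and cross-multiplying: 1,210,000·(EBIT − 88,000) = 1,580,000·(EBIT − 806,000).
Solving, EBIT = (806,000·1,580,000 − 88,000·1,210,000) / (1,580,000 − 1,210,000) = 1,167,000,000,000 / 370,000 = 3,154,054.05.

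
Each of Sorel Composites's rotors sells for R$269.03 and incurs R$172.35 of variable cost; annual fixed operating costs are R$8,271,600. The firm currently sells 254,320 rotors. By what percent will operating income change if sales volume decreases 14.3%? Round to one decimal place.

Total contribution margin = 254,320 × R$96.68 = R$24,587,657.60.
Operating income = contribution − fixed costs = R$24,587,657.60 − R$8,271,600 = R$16,316,057.60.
So DOL = total CM / EBIT = R$24,587,657.60 / R$16,316,057.60 = 1.5070.
Operating income changes by 1.5070 × -14.3% = -21.5%.

-21.5%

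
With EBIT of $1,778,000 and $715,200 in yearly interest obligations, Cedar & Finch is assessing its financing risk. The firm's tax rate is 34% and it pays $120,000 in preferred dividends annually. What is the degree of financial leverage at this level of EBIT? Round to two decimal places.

Interest = $715,200.00.
Pre-tax preferred-dividend burden = $120,000 ÷ (1 − 0.34) = $181,818.18.
DFL = EBIT ÷ [EBIT − I − D_p/(1−t)] = $1,778,000 ÷ [$1,778,000 − $715,200.00 − $181,818.18] = $1,778,000 ÷ $880,981.82 = 2.0182.

2.02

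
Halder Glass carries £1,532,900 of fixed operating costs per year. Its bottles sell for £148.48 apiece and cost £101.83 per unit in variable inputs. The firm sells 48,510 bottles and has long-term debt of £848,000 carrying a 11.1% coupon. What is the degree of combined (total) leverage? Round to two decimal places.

Total contribution margin = 48,510 × £46.65 = £2,262,991.50.
EBIT = £2,262,991.50 − £1,532,900 = £730,091.50. Interest = £94,128.00.
DOL = £2,262,991.50 ÷ £730,091.50 = 3.0996; DFL = £730,091.50 ÷ £635,963.50 = 1.1480.
Combined leverage = 3.0996 × 1.1480 = 3.5583.

3.56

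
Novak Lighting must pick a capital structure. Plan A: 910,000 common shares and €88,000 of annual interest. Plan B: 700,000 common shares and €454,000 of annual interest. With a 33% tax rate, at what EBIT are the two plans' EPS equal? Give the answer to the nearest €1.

At indifference, (EBIT − 88,000)(1 − t)/910,000 = (EBIT − 454,000)(1 − t)/700,000.
The (1 − t) factor cancels: (EBIT − 88,000) × 700,000 = (EBIT − 454,000) × 910,000.
EBIT × (910,000 − 700,000) = 454,000 × 910,000 − 88,000 × 700,000 = 351,540,000,000, so EBIT = 351,540,000,000 ÷ 210,000 = 1,674,000.00.

€1,674,000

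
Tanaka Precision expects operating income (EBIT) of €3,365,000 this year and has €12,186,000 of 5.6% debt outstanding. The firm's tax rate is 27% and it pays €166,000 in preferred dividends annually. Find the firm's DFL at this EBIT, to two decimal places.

1.37

Interest = €682,416.00.
Pre-tax preferred-dividend burden = €166,000 ÷ (1 − 0.27) = €227,397.26.
DFL = EBIT ÷ [EBIT − I − D_p/(1−t)] = €3,365,000 ÷ [€3,365,000 − €682,416.00 − €227,397.26] = €3,365,000 ÷ €2,455,186.74 = 1.3706.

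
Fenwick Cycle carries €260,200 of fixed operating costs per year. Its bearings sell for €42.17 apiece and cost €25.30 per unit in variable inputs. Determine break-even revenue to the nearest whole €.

CM per unit = €42.17 − €25.30 = €16.87; CM ratio = €16.87 / €42.17 = 0.4000.
Break-even revenue = fixed costs × price ÷ CM = €260,200 × €42.17 ÷ €16.87 = €650,423.

€650,423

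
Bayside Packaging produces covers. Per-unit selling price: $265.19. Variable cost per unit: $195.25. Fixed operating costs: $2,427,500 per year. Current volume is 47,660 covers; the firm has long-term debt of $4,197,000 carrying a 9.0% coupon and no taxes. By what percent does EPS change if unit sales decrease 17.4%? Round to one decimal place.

-109.8%

Total contribution margin = 47,660 × $69.94 = $3,333,340.40.
EBIT = $3,333,340.40 − $2,427,500 = $905,840.40.
After interest of $377,730.00, pre-tax earnings = $528,110.40.
Degree of combined leverage = contribution ÷ (EBIT − I) = $3,333,340.40 ÷ $528,110.40 = 6.3118.
EPS therefore changes by 6.3118 × (-17.4%) = -109.8%.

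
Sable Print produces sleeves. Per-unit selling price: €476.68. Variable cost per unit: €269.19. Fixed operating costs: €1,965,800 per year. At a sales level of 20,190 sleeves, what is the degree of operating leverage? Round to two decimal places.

1.88

At 20,190 units, contribution = 20,190 × €207.49 = €4,189,223.10.
Subtracting fixed costs: EBIT = €4,189,223.10 − €1,965,800 = €2,223,423.10.
Degree of operating leverage = €4,189,223.10 / €2,223,423.10 = 1.8841.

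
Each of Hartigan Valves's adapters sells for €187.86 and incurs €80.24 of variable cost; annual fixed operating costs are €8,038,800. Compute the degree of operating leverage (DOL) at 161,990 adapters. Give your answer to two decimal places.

Contribution at this volume is 161,990 × €107.62 = €17,433,363.80.
EBIT = €17,433,363.80 − €8,038,800 = €9,394,563.80.
So DOL = total CM / EBIT = €17,433,363.80 / €9,394,563.80 = 1.8557.

1.86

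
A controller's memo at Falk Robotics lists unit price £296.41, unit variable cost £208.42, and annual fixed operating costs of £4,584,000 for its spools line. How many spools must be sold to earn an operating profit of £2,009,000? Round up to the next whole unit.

74,929 spools

Unit CM = price − variable cost = £296.41 − £208.42 = £87.99.
Need Q such that Q × £87.99 − £4,584,000 = £2,009,000, i.e. Q = £6,593,000 / £87.99 = 74,928.97 → 74,929.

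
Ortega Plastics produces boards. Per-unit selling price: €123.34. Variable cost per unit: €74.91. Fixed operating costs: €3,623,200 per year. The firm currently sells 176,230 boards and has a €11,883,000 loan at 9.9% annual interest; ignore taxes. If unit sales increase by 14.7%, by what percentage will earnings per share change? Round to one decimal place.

At 176,230 units, contribution = 176,230 × €48.43 = €8,534,818.90.
Subtracting fixed costs: EBIT = €8,534,818.90 − €3,623,200 = €4,911,618.90.
After interest of €1,176,417.00, pre-tax earnings = €3,735,201.90.
Degree of combined leverage = contribution ÷ (EBIT − I) = €8,534,818.90 ÷ €3,735,201.90 = 2.2850.
%ΔEPS = DCL × %ΔSales = 2.2850 × +14.7% = +33.6%.

+33.6%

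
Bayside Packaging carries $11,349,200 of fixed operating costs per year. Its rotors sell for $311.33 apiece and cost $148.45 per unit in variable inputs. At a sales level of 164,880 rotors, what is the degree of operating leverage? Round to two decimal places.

At 164,880 units, contribution = 164,880 × $162.88 = $26,855,654.40.
EBIT = $26,855,654.40 − $11,349,200 = $15,506,454.40.
So DOL = total CM / EBIT = $26,855,654.40 / $15,506,454.40 = 1.7319.

1.73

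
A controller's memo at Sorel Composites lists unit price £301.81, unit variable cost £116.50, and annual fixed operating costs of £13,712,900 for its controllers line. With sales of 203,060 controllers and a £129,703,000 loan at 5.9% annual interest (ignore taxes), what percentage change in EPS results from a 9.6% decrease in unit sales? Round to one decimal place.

Contribution at this volume is 203,060 × £185.31 = £37,629,048.60.
EBIT = £37,629,048.60 − £13,712,900 = £23,916,148.60.
Interest = £7,652,477.00, so EBIT − I = £16,263,671.60.
DCL = total CM / (EBIT − I) = £37,629,048.60 / £16,263,671.60 = 2.3137.
EPS therefore changes by 2.3137 × (-9.6%) = -22.2%.

-22.2%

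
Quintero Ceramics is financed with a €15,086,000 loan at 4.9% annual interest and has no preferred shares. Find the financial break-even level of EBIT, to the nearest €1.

Annual interest = 4.9% × €15,086,000 = €739,214.00.
Without preferred stock the financial break-even is simply EBIT = interest = €739,214.00.

€739,214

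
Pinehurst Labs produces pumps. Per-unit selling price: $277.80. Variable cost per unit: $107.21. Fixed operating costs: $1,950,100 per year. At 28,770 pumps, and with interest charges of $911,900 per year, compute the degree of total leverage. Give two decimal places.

At 28,770 units, contribution = 28,770 × $170.59 = $4,907,874.30.
Subtracting fixed costs: EBIT = $4,907,874.30 − $1,950,100 = $2,957,774.30. Interest = $911,900.00, so EBIT − I = $2,045,874.30.
DCL = contribution ÷ (EBIT − I) = $4,907,874.30 ÷ $2,045,874.30 = 2.3989.

2.40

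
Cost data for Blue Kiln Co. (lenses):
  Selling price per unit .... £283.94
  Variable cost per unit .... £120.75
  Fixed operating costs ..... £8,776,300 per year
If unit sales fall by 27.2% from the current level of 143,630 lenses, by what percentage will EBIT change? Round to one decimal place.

Contribution at this volume is 143,630 × £163.19 = £23,438,979.70.
Operating income = contribution − fixed costs = £23,438,979.70 − £8,776,300 = £14,662,679.70.
DOL = contribution ÷ EBIT = £23,438,979.70 ÷ £14,662,679.70 = 1.5985.
So EBIT moves 1.5985 × (-27.2%) = -43.5%.

-43.5%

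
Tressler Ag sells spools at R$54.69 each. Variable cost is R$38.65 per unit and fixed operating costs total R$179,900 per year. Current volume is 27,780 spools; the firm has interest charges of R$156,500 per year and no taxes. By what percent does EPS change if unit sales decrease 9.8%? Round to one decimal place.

-40.0%

Total contribution margin = 27,780 × R$16.04 = R$445,591.20.
Subtracting fixed costs: EBIT = R$445,591.20 − R$179,900 = R$265,691.20.
After interest of R$156,500.00, pre-tax earnings = R$109,191.20.
DCL = total CM / (EBIT − I) = R$445,591.20 / R$109,191.20 = 4.0808.
%ΔEPS = DCL × %ΔSales = 4.0808 × -9.8% = -40.0%.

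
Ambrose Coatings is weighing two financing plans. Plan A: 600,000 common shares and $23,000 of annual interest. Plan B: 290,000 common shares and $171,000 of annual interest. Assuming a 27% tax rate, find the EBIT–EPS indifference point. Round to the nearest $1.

Set EPS_A = EPS_B: (EBIT − $23,000)(1 − 0.27) ÷ 600,000 = (EBIT − $171,000)(1 − 0.27) ÷ 290,000.
Cancelling (1 − t) and cross-multiplying: 290,000·(EBIT − 23,000) = 600,000·(EBIT − 171,000).
Solving, EBIT = (171,000·600,000 − 23,000·290,000) / (600,000 − 290,000) = 95,930,000,000 / 310,000 = 309,451.61.

$309,452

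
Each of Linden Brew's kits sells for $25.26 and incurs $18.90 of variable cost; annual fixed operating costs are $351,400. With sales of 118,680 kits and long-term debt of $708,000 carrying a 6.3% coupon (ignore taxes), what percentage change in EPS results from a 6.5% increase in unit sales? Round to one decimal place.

Total contribution margin = 118,680 × $6.36 = $754,804.80.
Subtracting fixed costs: EBIT = $754,804.80 − $351,400 = $403,404.80.
Interest = $44,604.00, so EBIT − I = $358,800.80.
DCL = total CM / (EBIT − I) = $754,804.80 / $358,800.80 = 2.1037.
EPS therefore changes by 2.1037 × (+6.5%) = +13.7%.

+13.7%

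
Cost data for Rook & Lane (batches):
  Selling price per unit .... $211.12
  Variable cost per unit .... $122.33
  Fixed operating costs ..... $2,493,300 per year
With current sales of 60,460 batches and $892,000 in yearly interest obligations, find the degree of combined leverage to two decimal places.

Total contribution margin = 60,460 × $88.79 = $5,368,243.40.
Subtracting fixed costs: EBIT = $5,368,243.40 − $2,493,300 = $2,874,943.40. Interest = $892,000.00.
DOL = $5,368,243.40 ÷ $2,874,943.40 = 1.8673; DFL = $2,874,943.40 ÷ $1,982,943.40 = 1.4498.
DCL = DOL × DFL = 1.8673 × 1.4498 = 2.7072.

2.71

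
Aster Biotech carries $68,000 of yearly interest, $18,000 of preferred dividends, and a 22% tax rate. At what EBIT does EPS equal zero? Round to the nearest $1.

Grossing the preferred dividend up to pre-tax terms: $18,000 / (1 − 0.22) = $23,076.92.
EPS = 0 when EBIT covers interest plus the pre-tax preferred burden: $68,000 + $23,076.92 = $91,076.92.

$91,077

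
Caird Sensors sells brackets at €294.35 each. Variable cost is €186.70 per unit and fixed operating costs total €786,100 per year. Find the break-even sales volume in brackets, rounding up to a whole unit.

7,303 brackets

Contribution margin per unit = €294.35 − €186.70 = €107.65.
Break-even volume = fixed costs ÷ CM per unit = €786,100 ÷ €107.65 = 7,302.37, so 7,303 brackets.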